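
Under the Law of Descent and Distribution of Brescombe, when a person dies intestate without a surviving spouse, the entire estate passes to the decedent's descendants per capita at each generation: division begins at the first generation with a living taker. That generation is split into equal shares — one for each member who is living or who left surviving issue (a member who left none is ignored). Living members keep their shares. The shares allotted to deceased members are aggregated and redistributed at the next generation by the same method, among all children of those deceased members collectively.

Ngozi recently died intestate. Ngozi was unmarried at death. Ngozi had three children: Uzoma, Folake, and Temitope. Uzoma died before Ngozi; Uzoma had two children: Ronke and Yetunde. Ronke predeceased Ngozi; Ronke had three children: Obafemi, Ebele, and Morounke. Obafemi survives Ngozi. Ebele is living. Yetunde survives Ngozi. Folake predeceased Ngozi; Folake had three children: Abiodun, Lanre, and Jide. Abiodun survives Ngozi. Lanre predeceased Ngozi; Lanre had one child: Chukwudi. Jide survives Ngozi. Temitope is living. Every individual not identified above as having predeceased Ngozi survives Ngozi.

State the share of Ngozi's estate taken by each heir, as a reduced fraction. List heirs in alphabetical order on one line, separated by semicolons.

There is no surviving spouse, so the entire estate passes to Ngozi's descendants per capita at each generation.
At generation 1 (Uzoma, Folake, Temitope) there are 3 shares of (1)/3 = 1/3 each.
Living: Temitope — each takes 1/3.
Deceased: Uzoma and Folake. Their combined 2/3 is pooled and carried to generation 2.
At generation 2 (Ronke, Yetunde, Abiodun, Lanre, Jide) there are 5 shares of (2/3)/5 = 2/15 each.
Living: Yetunde, Abiodun, and Jide — each takes 2/15.
Deceased: Ronke and Lanre. Their combined 4/15 is pooled and carried to generation 3.
At generation 3 (Obafemi, Ebele, Morounke, Chukwudi) there are 4 shares of (4/15)/4 = 1/15 each.
Living: Obafemi, Ebele, Morounke, and Chukwudi — each takes 1/15.

Abiodun 2/15; Chukwudi 1/15; Ebele 1/15; Jide 2/15; Morounke 1/15; Obafemi 1/15; Temitope 1/3; Yetunde 2/15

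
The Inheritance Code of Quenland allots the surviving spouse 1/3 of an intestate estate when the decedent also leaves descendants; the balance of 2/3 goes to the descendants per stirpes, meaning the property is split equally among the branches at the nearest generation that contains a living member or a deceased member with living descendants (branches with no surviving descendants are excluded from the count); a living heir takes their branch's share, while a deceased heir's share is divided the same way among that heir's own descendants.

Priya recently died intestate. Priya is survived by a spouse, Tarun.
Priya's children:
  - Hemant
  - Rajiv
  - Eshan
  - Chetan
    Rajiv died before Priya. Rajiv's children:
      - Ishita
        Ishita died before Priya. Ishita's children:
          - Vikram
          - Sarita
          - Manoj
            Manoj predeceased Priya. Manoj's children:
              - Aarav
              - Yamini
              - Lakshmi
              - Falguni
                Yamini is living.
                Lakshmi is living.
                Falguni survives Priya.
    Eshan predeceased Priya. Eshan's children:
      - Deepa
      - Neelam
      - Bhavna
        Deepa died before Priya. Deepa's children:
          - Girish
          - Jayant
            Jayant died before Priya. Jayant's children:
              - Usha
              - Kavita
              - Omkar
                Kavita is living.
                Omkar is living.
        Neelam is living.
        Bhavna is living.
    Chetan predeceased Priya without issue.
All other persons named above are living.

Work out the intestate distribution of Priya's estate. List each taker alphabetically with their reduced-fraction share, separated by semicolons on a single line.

Tarun, as surviving spouse, takes 1/3.
The remaining 2/3 passes to Priya's descendants per stirpes.
Chetan left no surviving issue, so that branch lapses and is disregarded.
The 2/3 is divided into 3 equal shares of 2/9 among Hemant, Rajiv, Eshan.
Hemant is living and takes 2/9.
Rajiv predeceased; the 2/9 allotted to Rajiv's branch passes to Rajiv's issue by representation.
Ishita's line is the sole branch at this level, so the full 2/9 passes to Ishita's issue by representation.
The 2/9 is divided into 3 equal shares of 2/27 among Vikram, Sarita, Manoj.
Vikram is living and takes 2/27.
Sarita is living and takes 2/27.
Manoj predeceased; the 2/27 allotted to Manoj's branch passes to Manoj's issue by representation.
The 2/27 is divided into 4 equal shares of 1/54 among Aarav, Yamini, Lakshmi, Falguni.
Aarav is living and takes 1/54.
Yamini is living and takes 1/54.
Lakshmi is living and takes 1/54.
Falguni is living and takes 1/54.
Eshan predeceased; the 2/9 allotted to Eshan's branch passes to Eshan's issue by representation.
The 2/9 is divided into 3 equal shares of 2/27 among Deepa, Neelam, Bhavna.
Deepa predeceased; the 2/27 allotted to Deepa's branch passes to Deepa's issue by representation.
The 2/27 is divided into 2 equal shares of 1/27 among Girish, Jayant.
Girish is living and takes 1/27.
Jayant predeceased; the 1/27 allotted to Jayant's branch passes to Jayant's issue by representation.
The 1/27 is divided into 3 equal shares of 1/81 among Usha, Kavita, Omkar.
Usha is living and takes 1/81.
Kavita is living and takes 1/81.
Omkar is living and takes 1/81.
Neelam is living and takes 2/27.
Bhavna is living and takes 2/27.

Aarav 1/54; Bhavna 2/27; Falguni 1/54; Girish 1/27; Hemant 2/9; Kavita 1/81; Lakshmi 1/54; Neelam 2/27; Omkar 1/81; Sarita 2/27; Tarun 1/3; Usha 1/81; Vikram 2/27; Yamini 1/54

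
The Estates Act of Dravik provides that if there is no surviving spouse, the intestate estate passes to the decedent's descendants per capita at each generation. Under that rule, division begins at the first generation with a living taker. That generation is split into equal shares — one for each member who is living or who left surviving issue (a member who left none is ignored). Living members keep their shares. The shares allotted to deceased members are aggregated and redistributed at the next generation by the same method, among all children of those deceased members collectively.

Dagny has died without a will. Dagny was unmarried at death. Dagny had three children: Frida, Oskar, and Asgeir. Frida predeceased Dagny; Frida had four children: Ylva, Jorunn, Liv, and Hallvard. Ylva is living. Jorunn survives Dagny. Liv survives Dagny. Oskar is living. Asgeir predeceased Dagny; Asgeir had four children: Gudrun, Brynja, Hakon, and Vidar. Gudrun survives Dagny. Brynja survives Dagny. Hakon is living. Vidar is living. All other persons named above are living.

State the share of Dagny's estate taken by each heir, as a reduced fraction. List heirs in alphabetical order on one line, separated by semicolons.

There is no surviving spouse, so the entire estate passes to Dagny's descendants per capita at each generation.
At generation 1 (Frida, Oskar, Asgeir) there are 3 shares of (1)/3 = 1/3 each.
Living: Oskar — each takes 1/3.
Deceased: Frida and Asgeir. Their combined 2/3 is pooled and carried to generation 2.
At generation 2 (Ylva, Jorunn, Liv, Hallvard, Gudrun, Brynja, Hakon, Vidar) there are 8 shares of (2/3)/8 = 1/12 each.
Living: Ylva, Jorunn, Liv, Hallvard, Gudrun, Brynja, Hakon, and Vidar — each takes 1/12.

Brynja 1/12; Gudrun 1/12; Hakon 1/12; Hallvard 1/12; Jorunn 1/12; Liv 1/12; Oskar 1/3; Vidar 1/12; Ylva 1/12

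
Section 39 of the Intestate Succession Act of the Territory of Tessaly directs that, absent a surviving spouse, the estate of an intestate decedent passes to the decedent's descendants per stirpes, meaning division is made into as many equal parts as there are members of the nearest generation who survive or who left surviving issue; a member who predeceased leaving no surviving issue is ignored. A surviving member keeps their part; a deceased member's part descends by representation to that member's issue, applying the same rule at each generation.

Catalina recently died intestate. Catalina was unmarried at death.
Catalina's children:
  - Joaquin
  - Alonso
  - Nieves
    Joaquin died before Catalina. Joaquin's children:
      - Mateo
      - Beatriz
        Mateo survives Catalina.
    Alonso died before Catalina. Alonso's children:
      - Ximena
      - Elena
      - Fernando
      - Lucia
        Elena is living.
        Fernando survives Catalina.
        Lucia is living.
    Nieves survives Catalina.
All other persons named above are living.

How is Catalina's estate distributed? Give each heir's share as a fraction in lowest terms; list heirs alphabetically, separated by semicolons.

Beatriz 1/6; Elena 1/12; Fernando 1/12; Lucia 1/12; Mateo 1/6; Nieves 1/3; Ximena 1/12

There is no surviving spouse, so the entire estate passes to Catalina's descendants per stirpes.
The estate is divided into 3 equal shares of 1/3 among Joaquin, Alonso, Nieves.
Joaquin predeceased; the 1/3 allotted to Joaquin's branch passes to Joaquin's issue by representation.
The 1/3 is divided into 2 equal shares of 1/6 among Mateo, Beatriz.
Mateo is living and takes 1/6.
Beatriz is living and takes 1/6.
Alonso predeceased; the 1/3 allotted to Alonso's branch passes to Alonso's issue by representation.
The 1/3 is divided into 4 equal shares of 1/12 among Ximena, Elena, Fernando, Lucia.
Ximena is living and takes 1/12.
Elena is living and takes 1/12.
Fernando is living and takes 1/12.
Lucia is living and takes 1/12.
Nieves is living and takes 1/3.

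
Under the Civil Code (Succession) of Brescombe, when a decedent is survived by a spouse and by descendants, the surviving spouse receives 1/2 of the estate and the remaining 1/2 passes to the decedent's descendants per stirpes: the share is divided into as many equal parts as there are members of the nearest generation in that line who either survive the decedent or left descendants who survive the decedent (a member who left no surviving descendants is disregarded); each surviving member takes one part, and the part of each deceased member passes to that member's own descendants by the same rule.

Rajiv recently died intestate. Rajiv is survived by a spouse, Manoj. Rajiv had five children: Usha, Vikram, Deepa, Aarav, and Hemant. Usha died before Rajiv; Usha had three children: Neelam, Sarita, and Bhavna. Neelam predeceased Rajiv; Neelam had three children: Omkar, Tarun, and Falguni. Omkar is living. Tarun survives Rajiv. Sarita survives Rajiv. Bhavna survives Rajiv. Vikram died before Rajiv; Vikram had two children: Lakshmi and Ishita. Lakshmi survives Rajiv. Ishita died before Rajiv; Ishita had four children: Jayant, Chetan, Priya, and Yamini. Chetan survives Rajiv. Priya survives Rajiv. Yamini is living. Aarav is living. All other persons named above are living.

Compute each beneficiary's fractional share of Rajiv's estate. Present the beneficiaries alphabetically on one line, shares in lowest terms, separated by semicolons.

Aarav 1/10; Bhavna 1/30; Chetan 1/80; Deepa 1/10; Falguni 1/90; Hemant 1/10; Jayant 1/80; Lakshmi 1/20; Manoj 1/2; Omkar 1/90; Priya 1/80; Sarita 1/30; Tarun 1/90; Yamini 1/80

Manoj, as surviving spouse, takes 1/2.
The remaining 1/2 passes to Rajiv's descendants per stirpes.
The 1/2 is divided into 5 equal shares of 1/10 among Usha, Vikram, Deepa, Aarav, Hemant.
Usha predeceased; the 1/10 allotted to Usha's branch passes to Usha's issue by representation.
The 1/10 is divided into 3 equal shares of 1/30 among Neelam, Sarita, Bhavna.
Neelam predeceased; the 1/30 allotted to Neelam's branch passes to Neelam's issue by representation.
The 1/30 is divided into 3 equal shares of 1/90 among Omkar, Tarun, Falguni.
Omkar is living and takes 1/90.
Tarun is living and takes 1/90.
Falguni is living and takes 1/90.
Sarita is living and takes 1/30.
Bhavna is living and takes 1/30.
Vikram predeceased; the 1/10 allotted to Vikram's branch passes to Vikram's issue by representation.
The 1/10 is divided into 2 equal shares of 1/20 among Lakshmi, Ishita.
Lakshmi is living and takes 1/20.
Ishita predeceased; the 1/20 allotted to Ishita's branch passes to Ishita's issue by representation.
The 1/20 is divided into 4 equal shares of 1/80 among Jayant, Chetan, Priya, Yamini.
Jayant is living and takes 1/80.
Chetan is living and takes 1/80.
Priya is living and takes 1/80.
Yamini is living and takes 1/80.
Deepa is living and takes 1/10.
Aarav is living and takes 1/10.
Hemant is living and takes 1/10.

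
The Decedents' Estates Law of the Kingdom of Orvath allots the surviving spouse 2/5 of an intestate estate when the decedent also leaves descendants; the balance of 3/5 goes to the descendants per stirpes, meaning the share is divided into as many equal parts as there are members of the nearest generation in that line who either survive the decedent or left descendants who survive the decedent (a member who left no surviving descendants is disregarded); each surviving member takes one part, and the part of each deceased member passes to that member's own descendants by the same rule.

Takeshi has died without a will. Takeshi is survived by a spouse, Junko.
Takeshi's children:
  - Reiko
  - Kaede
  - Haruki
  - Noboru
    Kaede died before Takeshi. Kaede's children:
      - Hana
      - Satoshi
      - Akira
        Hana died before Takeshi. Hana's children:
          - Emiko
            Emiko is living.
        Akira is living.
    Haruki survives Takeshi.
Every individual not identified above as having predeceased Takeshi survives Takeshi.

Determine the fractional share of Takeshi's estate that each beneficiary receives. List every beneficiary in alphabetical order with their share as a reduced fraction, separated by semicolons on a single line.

Junko, as surviving spouse, takes 2/5.
The remaining 3/5 passes to Takeshi's descendants per stirpes.
The 3/5 is divided into 4 equal shares of 3/20 among Reiko, Kaede, Haruki, Noboru.
Reiko is living and takes 3/20.
Kaede predeceased; the 3/20 allotted to Kaede's branch passes to Kaede's issue by representation.
The 3/20 is divided into 3 equal shares of 1/20 among Hana, Satoshi, Akira.
Hana predeceased; the 1/20 allotted to Hana's branch passes to Hana's issue by representation.
Emiko is the sole taker at this level and receives the full 1/20.
Satoshi is living and takes 1/20.
Akira is living and takes 1/20.
Haruki is living and takes 3/20.
Noboru is living and takes 3/20.

Akira 1/20; Emiko 1/20; Haruki 3/20; Junko 2/5; Noboru 3/20; Reiko 3/20; Satoshi 1/20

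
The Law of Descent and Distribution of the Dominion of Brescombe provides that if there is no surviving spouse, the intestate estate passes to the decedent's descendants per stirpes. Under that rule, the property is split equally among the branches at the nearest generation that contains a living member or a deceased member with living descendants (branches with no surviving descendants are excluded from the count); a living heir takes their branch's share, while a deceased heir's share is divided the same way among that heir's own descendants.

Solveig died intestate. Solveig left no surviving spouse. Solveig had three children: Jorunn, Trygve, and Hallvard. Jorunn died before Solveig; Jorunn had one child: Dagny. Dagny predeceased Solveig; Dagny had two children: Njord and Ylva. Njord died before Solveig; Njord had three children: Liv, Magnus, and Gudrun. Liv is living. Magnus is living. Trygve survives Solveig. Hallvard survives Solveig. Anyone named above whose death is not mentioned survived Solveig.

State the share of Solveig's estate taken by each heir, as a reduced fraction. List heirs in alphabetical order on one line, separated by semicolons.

There is no surviving spouse, so the entire estate passes to Solveig's descendants per stirpes.
The estate is divided into 3 equal shares of 1/3 among Jorunn, Trygve, Hallvard.
Jorunn predeceased; the 1/3 allotted to Jorunn's branch passes to Jorunn's issue by representation.
Dagny's line is the sole branch at this level, so the full 1/3 passes to Dagny's issue by representation.
The 1/3 is divided into 2 equal shares of 1/6 among Njord, Ylva.
Njord predeceased; the 1/6 allotted to Njord's branch passes to Njord's issue by representation.
The 1/6 is divided into 3 equal shares of 1/18 among Liv, Magnus, Gudrun.
Liv is living and takes 1/18.
Magnus is living and takes 1/18.
Gudrun is living and takes 1/18.
Ylva is living and takes 1/6.
Trygve is living and takes 1/3.
Hallvard is living and takes 1/3.

Gudrun 1/18; Hallvard 1/3; Liv 1/18; Magnus 1/18; Trygve 1/3; Ylva 1/6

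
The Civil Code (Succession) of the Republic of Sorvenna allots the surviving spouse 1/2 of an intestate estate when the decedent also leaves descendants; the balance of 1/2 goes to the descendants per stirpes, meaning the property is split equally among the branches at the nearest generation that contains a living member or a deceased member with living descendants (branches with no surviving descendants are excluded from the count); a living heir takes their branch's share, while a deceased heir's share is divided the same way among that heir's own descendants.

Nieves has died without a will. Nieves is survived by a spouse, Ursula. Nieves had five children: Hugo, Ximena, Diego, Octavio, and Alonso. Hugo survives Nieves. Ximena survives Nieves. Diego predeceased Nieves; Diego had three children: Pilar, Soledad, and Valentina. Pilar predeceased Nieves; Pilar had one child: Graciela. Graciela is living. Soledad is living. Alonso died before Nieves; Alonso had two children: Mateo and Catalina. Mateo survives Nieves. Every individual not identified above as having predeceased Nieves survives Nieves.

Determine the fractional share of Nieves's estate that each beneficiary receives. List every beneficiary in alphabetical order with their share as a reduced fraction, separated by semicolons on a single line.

Catalina 1/20; Graciela 1/30; Hugo 1/10; Mateo 1/20; Octavio 1/10; Soledad 1/30; Ursula 1/2; Valentina 1/30; Ximena 1/10

Ursula, as surviving spouse, takes 1/2.
The remaining 1/2 passes to Nieves's descendants per stirpes.
The 1/2 is divided into 5 equal shares of 1/10 among Hugo, Ximena, Diego, Octavio, Alonso.
Hugo is living and takes 1/10.
Ximena is living and takes 1/10.
Diego predeceased; the 1/10 allotted to Diego's branch passes to Diego's issue by representation.
The 1/10 is divided into 3 equal shares of 1/30 among Pilar, Soledad, Valentina.
Pilar predeceased; the 1/30 allotted to Pilar's branch passes to Pilar's issue by representation.
Graciela is the sole taker at this level and receives the full 1/30.
Soledad is living and takes 1/30.
Valentina is living and takes 1/30.
Octavio is living and takes 1/10.
Alonso predeceased; the 1/10 allotted to Alonso's branch passes to Alonso's issue by representation.
The 1/10 is divided into 2 equal shares of 1/20 among Mateo, Catalina.
Mateo is living and takes 1/20.
Catalina is living and takes 1/20.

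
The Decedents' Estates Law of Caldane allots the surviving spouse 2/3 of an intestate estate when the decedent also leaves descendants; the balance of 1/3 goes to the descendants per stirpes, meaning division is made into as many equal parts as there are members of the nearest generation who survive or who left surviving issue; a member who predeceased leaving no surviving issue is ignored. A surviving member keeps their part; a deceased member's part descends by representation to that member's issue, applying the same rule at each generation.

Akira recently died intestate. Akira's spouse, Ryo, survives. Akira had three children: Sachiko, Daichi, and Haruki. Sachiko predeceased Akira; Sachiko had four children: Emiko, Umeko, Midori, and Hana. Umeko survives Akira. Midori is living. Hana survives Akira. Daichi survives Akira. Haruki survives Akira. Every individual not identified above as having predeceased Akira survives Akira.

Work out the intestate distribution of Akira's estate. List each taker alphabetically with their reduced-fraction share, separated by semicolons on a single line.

Daichi 1/9; Emiko 1/36; Hana 1/36; Haruki 1/9; Midori 1/36; Ryo 2/3; Umeko 1/36

Ryo, as surviving spouse, takes 2/3.
The remaining 1/3 passes to Akira's descendants per stirpes.
The 1/3 is divided into 3 equal shares of 1/9 among Sachiko, Daichi, Haruki.
Sachiko predeceased; the 1/9 allotted to Sachiko's branch passes to Sachiko's issue by representation.
The 1/9 is divided into 4 equal shares of 1/36 among Emiko, Umeko, Midori, Hana.
Emiko is living and takes 1/36.
Umeko is living and takes 1/36.
Midori is living and takes 1/36.
Hana is living and takes 1/36.
Daichi is living and takes 1/9.
Haruki is living and takes 1/9.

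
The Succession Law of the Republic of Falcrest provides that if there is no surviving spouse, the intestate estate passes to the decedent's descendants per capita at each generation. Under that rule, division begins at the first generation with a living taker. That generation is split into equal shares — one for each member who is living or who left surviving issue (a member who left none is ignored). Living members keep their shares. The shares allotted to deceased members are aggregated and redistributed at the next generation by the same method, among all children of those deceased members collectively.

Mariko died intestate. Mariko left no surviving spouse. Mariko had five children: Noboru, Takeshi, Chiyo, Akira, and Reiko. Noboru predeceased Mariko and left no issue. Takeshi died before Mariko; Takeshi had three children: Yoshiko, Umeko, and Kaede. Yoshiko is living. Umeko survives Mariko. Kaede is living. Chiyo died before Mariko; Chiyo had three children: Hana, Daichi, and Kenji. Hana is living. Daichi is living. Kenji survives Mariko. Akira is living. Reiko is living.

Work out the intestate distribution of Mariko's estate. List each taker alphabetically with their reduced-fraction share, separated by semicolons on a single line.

There is no surviving spouse, so the entire estate passes to Mariko's descendants per capita at each generation.
At generation 1 (Takeshi, Chiyo, Akira, Reiko) there are 4 shares of (1)/4 = 1/4 each.
Living: Akira and Reiko — each takes 1/4.
Deceased: Takeshi and Chiyo. Their combined 1/2 is pooled and carried to generation 2.
At generation 2 (Yoshiko, Umeko, Kaede, Hana, Daichi, Kenji) there are 6 shares of (1/2)/6 = 1/12 each.
Living: Yoshiko, Umeko, Kaede, Hana, Daichi, and Kenji — each takes 1/12.

Akira 1/4; Daichi 1/12; Hana 1/12; Kaede 1/12; Kenji 1/12; Reiko 1/4; Umeko 1/12; Yoshiko 1/12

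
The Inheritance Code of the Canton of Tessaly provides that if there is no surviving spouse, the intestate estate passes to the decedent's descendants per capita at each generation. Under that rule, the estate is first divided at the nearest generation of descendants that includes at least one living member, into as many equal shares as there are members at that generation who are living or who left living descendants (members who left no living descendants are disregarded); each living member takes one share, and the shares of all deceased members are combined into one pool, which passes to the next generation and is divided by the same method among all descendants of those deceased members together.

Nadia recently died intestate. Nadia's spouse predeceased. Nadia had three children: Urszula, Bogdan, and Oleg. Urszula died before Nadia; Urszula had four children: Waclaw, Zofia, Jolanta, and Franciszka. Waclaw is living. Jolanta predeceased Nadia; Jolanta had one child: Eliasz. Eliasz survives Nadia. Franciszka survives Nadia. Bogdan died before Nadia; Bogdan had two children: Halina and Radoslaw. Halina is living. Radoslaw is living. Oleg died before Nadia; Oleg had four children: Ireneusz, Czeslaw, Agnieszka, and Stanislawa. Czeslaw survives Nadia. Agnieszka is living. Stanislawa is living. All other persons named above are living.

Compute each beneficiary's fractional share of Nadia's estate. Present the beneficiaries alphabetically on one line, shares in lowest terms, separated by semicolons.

There is no surviving spouse, so the entire estate passes to Nadia's descendants per capita at each generation.
No one at generation 1 (Urszula, Bogdan, Oleg) is living; moving to the next generation.
At generation 2 (Waclaw, Zofia, Jolanta, Franciszka, Halina, Radoslaw, Ireneusz, Czeslaw, Agnieszka, Stanislawa) there are 10 shares of (1)/10 = 1/10 each.
Living: Waclaw, Zofia, Franciszka, Halina, Radoslaw, Ireneusz, Czeslaw, Agnieszka, and Stanislawa — each takes 1/10.
Deceased: Jolanta. That 1/10 share is carried to generation 3.
At generation 3 (Eliasz) there are 1 shares of (1/10)/1 = 1/10 each.
Living: Eliasz — each takes 1/10.

Agnieszka 1/10; Czeslaw 1/10; Eliasz 1/10; Franciszka 1/10; Halina 1/10; Ireneusz 1/10; Radoslaw 1/10; Stanislawa 1/10; Waclaw 1/10; Zofia 1/10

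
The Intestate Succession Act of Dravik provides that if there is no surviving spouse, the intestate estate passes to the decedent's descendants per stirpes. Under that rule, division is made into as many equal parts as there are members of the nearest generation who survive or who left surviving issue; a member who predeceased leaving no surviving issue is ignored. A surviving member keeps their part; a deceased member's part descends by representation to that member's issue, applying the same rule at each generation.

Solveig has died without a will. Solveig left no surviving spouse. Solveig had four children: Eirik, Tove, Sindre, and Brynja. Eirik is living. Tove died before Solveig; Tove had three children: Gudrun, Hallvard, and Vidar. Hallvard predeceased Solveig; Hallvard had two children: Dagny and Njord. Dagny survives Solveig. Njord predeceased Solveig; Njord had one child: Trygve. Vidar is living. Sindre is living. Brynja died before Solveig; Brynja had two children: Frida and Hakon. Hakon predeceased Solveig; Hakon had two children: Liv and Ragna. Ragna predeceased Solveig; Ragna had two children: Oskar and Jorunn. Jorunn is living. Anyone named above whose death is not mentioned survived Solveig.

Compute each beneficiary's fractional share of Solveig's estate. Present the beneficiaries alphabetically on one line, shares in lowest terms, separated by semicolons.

There is no surviving spouse, so the entire estate passes to Solveig's descendants per stirpes.
The estate is divided into 4 equal shares of 1/4 among Eirik, Tove, Sindre, Brynja.
Eirik is living and takes 1/4.
Tove predeceased; the 1/4 allotted to Tove's branch passes to Tove's issue by representation.
The 1/4 is divided into 3 equal shares of 1/12 among Gudrun, Hallvard, Vidar.
Gudrun is living and takes 1/12.
Hallvard predeceased; the 1/12 allotted to Hallvard's branch passes to Hallvard's issue by representation.
The 1/12 is divided into 2 equal shares of 1/24 among Dagny, Njord.
Dagny is living and takes 1/24.
Njord predeceased; the 1/24 allotted to Njord's branch passes to Njord's issue by representation.
Trygve is the sole taker at this level and receives the full 1/24.
Vidar is living and takes 1/12.
Sindre is living and takes 1/4.
Brynja predeceased; the 1/4 allotted to Brynja's branch passes to Brynja's issue by representation.
The 1/4 is divided into 2 equal shares of 1/8 among Frida, Hakon.
Frida is living and takes 1/8.
Hakon predeceased; the 1/8 allotted to Hakon's branch passes to Hakon's issue by representation.
The 1/8 is divided into 2 equal shares of 1/16 among Liv, Ragna.
Liv is living and takes 1/16.
Ragna predeceased; the 1/16 allotted to Ragna's branch passes to Ragna's issue by representation.
The 1/16 is divided into 2 equal shares of 1/32 among Oskar, Jorunn.
Oskar is living and takes 1/32.
Jorunn is living and takes 1/32.

Dagny 1/24; Eirik 1/4; Frida 1/8; Gudrun 1/12; Jorunn 1/32; Liv 1/16; Oskar 1/32; Sindre 1/4; Trygve 1/24; Vidar 1/12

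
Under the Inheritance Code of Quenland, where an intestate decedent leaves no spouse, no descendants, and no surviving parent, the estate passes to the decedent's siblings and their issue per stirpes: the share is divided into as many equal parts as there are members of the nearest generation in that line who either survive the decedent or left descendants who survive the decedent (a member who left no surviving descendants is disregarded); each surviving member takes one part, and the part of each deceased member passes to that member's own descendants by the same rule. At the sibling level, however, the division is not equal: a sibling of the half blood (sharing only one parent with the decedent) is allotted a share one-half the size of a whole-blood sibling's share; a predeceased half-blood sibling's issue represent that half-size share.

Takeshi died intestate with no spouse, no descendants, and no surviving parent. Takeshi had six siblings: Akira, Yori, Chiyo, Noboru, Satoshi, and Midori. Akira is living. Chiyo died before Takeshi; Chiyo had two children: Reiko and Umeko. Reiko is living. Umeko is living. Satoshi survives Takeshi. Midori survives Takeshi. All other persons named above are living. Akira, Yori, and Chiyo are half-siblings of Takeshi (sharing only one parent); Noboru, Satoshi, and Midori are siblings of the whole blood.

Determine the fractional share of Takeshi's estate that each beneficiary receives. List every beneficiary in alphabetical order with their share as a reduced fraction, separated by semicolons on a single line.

No spouse, descendants, or parent survives, so the estate passes to Takeshi's siblings per stirpes.
Half-blood siblings count for one-half the weight of whole-blood siblings at the initial division.
Dividing 1 in proportion to weights (total weight 9/2): Akira (weight 1/2) → 1/9; Yori (weight 1/2) → 1/9; Chiyo (weight 1/2) → 1/9; Noboru (weight 1) → 2/9; Satoshi (weight 1) → 2/9; Midori (weight 1) → 2/9.
Akira is living and takes 1/9.
Yori is living and takes 1/9.
Chiyo predeceased; the 1/9 allotted to Chiyo's branch passes to Chiyo's issue by representation.
The 1/9 is divided into 2 equal shares of 1/18 among Reiko, Umeko.
Reiko is living and takes 1/18.
Umeko is living and takes 1/18.
Noboru is living and takes 2/9.
Satoshi is living and takes 2/9.
Midori is living and takes 2/9.

Akira 1/9; Midori 2/9; Noboru 2/9; Reiko 1/18; Satoshi 2/9; Umeko 1/18; Yori 1/9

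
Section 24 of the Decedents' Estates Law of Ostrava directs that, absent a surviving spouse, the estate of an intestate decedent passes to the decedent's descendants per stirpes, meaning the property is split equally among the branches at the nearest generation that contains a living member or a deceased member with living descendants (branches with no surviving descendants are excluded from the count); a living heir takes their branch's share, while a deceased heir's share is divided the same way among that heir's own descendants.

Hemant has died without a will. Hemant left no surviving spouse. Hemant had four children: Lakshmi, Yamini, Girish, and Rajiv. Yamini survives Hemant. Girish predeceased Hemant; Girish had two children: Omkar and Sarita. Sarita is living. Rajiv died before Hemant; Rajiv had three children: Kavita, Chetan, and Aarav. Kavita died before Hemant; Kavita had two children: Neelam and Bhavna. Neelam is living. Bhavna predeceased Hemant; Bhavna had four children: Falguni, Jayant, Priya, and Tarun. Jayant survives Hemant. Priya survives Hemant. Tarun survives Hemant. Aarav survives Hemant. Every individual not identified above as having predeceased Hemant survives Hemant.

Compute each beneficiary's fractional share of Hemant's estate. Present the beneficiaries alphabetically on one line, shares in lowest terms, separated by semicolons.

There is no surviving spouse, so the entire estate passes to Hemant's descendants per stirpes.
The estate is divided into 4 equal shares of 1/4 among Lakshmi, Yamini, Girish, Rajiv.
Lakshmi is living and takes 1/4.
Yamini is living and takes 1/4.
Girish predeceased; the 1/4 allotted to Girish's branch passes to Girish's issue by representation.
The 1/4 is divided into 2 equal shares of 1/8 among Omkar, Sarita.
Omkar is living and takes 1/8.
Sarita is living and takes 1/8.
Rajiv predeceased; the 1/4 allotted to Rajiv's branch passes to Rajiv's issue by representation.
The 1/4 is divided into 3 equal shares of 1/12 among Kavita, Chetan, Aarav.
Kavita predeceased; the 1/12 allotted to Kavita's branch passes to Kavita's issue by representation.
The 1/12 is divided into 2 equal shares of 1/24 among Neelam, Bhavna.
Neelam is living and takes 1/24.
Bhavna predeceased; the 1/24 allotted to Bhavna's branch passes to Bhavna's issue by representation.
The 1/24 is divided into 4 equal shares of 1/96 among Falguni, Jayant, Priya, Tarun.
Falguni is living and takes 1/96.
Jayant is living and takes 1/96.
Priya is living and takes 1/96.
Tarun is living and takes 1/96.
Chetan is living and takes 1/12.
Aarav is living and takes 1/12.

Aarav 1/12; Chetan 1/12; Falguni 1/96; Jayant 1/96; Lakshmi 1/4; Neelam 1/24; Omkar 1/8; Priya 1/96; Sarita 1/8; Tarun 1/96; Yamini 1/4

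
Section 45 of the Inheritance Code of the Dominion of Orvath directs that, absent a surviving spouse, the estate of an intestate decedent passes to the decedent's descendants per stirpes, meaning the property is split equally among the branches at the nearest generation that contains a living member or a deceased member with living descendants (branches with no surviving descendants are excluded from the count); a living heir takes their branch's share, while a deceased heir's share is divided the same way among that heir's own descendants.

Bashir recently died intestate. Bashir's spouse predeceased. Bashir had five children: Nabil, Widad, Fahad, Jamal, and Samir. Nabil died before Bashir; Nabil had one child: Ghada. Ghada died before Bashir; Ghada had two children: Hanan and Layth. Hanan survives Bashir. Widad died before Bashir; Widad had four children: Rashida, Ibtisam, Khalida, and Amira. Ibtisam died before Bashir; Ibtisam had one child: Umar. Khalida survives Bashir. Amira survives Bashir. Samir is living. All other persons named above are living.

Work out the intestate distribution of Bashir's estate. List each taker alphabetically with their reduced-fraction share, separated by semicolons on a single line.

Amira 1/20; Fahad 1/5; Hanan 1/10; Jamal 1/5; Khalida 1/20; Layth 1/10; Rashida 1/20; Samir 1/5; Umar 1/20

There is no surviving spouse, so the entire estate passes to Bashir's descendants per stirpes.
The estate is divided into 5 equal shares of 1/5 among Nabil, Widad, Fahad, Jamal, Samir.
Nabil predeceased; the 1/5 allotted to Nabil's branch passes to Nabil's issue by representation.
Ghada's line is the sole branch at this level, so the full 1/5 passes to Ghada's issue by representation.
The 1/5 is divided into 2 equal shares of 1/10 among Hanan, Layth.
Hanan is living and takes 1/10.
Layth is living and takes 1/10.
Widad predeceased; the 1/5 allotted to Widad's branch passes to Widad's issue by representation.
The 1/5 is divided into 4 equal shares of 1/20 among Rashida, Ibtisam, Khalida, Amira.
Rashida is living and takes 1/20.
Ibtisam predeceased; the 1/20 allotted to Ibtisam's branch passes to Ibtisam's issue by representation.
Umar is the sole taker at this level and receives the full 1/20.
Khalida is living and takes 1/20.
Amira is living and takes 1/20.
Fahad is living and takes 1/5.
Jamal is living and takes 1/5.
Samir is living and takes 1/5.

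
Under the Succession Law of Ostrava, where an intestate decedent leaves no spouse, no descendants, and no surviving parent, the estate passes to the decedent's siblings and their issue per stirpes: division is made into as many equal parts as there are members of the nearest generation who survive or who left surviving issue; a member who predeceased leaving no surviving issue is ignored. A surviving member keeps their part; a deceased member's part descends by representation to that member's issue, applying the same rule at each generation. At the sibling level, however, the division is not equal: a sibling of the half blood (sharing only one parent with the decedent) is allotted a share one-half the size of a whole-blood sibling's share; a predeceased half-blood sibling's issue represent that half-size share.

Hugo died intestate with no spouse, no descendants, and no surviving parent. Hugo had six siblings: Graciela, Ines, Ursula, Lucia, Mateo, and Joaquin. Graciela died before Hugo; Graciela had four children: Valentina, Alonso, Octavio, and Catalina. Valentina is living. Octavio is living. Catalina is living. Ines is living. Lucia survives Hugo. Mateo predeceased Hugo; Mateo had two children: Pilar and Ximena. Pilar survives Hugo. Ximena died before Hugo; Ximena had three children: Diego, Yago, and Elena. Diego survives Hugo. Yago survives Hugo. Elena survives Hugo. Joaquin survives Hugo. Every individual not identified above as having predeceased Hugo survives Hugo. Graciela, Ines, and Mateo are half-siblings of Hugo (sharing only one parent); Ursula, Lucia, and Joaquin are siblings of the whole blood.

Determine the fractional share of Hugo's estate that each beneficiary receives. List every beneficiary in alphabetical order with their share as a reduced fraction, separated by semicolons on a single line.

Alonso 1/36; Catalina 1/36; Diego 1/54; Elena 1/54; Ines 1/9; Joaquin 2/9; Lucia 2/9; Octavio 1/36; Pilar 1/18; Ursula 2/9; Valentina 1/36; Yago 1/54

No spouse, descendants, or parent survives, so the estate passes to Hugo's siblings per stirpes.
Half-blood siblings count for one-half the weight of whole-blood siblings at the initial division.
Dividing 1 in proportion to weights (total weight 9/2): Graciela (weight 1/2) → 1/9; Ines (weight 1/2) → 1/9; Ursula (weight 1) → 2/9; Lucia (weight 1) → 2/9; Mateo (weight 1/2) → 1/9; Joaquin (weight 1) → 2/9.
Graciela predeceased; the 1/9 allotted to Graciela's branch passes to Graciela's issue by representation.
The 1/9 is divided into 4 equal shares of 1/36 among Valentina, Alonso, Octavio, Catalina.
Valentina is living and takes 1/36.
Alonso is living and takes 1/36.
Octavio is living and takes 1/36.
Catalina is living and takes 1/36.
Ines is living and takes 1/9.
Ursula is living and takes 2/9.
Lucia is living and takes 2/9.
Mateo predeceased; the 1/9 allotted to Mateo's branch passes to Mateo's issue by representation.
The 1/9 is divided into 2 equal shares of 1/18 among Pilar, Ximena.
Pilar is living and takes 1/18.
Ximena predeceased; the 1/18 allotted to Ximena's branch passes to Ximena's issue by representation.
The 1/18 is divided into 3 equal shares of 1/54 among Diego, Yago, Elena.
Diego is living and takes 1/54.
Yago is living and takes 1/54.
Elena is living and takes 1/54.
Joaquin is living and takes 2/9.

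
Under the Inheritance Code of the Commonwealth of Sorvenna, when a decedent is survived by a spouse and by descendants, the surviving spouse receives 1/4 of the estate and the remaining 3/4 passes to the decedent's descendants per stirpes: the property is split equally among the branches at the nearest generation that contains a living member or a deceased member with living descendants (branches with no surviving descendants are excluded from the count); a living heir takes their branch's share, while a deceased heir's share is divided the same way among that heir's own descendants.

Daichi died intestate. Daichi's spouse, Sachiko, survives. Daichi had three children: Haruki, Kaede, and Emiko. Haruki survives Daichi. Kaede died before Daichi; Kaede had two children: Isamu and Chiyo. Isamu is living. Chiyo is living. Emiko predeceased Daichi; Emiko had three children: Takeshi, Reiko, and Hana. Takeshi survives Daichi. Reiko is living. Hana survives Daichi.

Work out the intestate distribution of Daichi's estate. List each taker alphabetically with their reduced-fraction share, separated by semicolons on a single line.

Sachiko, as surviving spouse, takes 1/4.
The remaining 3/4 passes to Daichi's descendants per stirpes.
The 3/4 is divided into 3 equal shares of 1/4 among Haruki, Kaede, Emiko.
Haruki is living and takes 1/4.
Kaede predeceased; the 1/4 allotted to Kaede's branch passes to Kaede's issue by representation.
The 1/4 is divided into 2 equal shares of 1/8 among Isamu, Chiyo.
Isamu is living and takes 1/8.
Chiyo is living and takes 1/8.
Emiko predeceased; the 1/4 allotted to Emiko's branch passes to Emiko's issue by representation.
The 1/4 is divided into 3 equal shares of 1/12 among Takeshi, Reiko, Hana.
Takeshi is living and takes 1/12.
Reiko is living and takes 1/12.
Hana is living and takes 1/12.

Chiyo 1/8; Hana 1/12; Haruki 1/4; Isamu 1/8; Reiko 1/12; Sachiko 1/4; Takeshi 1/12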